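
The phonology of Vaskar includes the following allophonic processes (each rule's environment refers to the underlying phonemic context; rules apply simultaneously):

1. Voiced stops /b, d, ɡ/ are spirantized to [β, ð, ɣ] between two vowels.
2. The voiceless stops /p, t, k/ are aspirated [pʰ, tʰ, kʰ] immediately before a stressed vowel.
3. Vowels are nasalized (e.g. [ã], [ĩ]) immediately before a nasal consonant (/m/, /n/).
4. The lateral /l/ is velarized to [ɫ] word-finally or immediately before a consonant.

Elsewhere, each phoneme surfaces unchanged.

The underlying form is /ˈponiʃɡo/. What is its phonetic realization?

[ˈpʰõniʃɡo]

Rule 2 applies to /p/ (word-initial: immediately before a stressed vowel) → [pʰ].
/o/ (between /p/ and /n/): before a nasal consonant, so rule 3 applies → [õ].
/n/ (between /o/ and /i/) is unaffected → [n].
/i/ (between /n/ and /ʃ/) is in the target of rule 3 but the environment (before a nasal consonant) is not met → [i].
/ʃ/ stays [ʃ].
/ɡ/ (between /ʃ/ and /o/): rule 1 targets it, but not between two vowels → unchanged [ɡ].
/o/ (word-final) fails the environment for rule 3, so it stays [o].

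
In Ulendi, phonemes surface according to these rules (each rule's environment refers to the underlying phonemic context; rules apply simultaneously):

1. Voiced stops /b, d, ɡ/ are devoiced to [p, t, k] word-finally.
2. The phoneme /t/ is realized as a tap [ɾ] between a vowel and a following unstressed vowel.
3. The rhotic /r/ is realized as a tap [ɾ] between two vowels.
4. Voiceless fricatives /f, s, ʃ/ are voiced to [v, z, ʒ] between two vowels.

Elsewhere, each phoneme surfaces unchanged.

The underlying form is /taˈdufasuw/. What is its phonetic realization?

/t/ (word-initial) is in the target of rule 2 but the environment (between a vowel and a following unstressed vowel) is not met → [t].
/a/ stays [a].
/d/ (between /a/ and /u/) is in the target of rule 1 but the environment (word-finally) is not met → [d].
/u/ stays [u].
/f/ (between /u/ and /a/): between two vowels, so rule 4 applies → [v].
/a/ — not in any rule's target class → [a].
/s/ (between /a/ and /u/) occurs between two vowels → [z] by rule 4.
/u/ (between /s/ and /w/) is unaffected → [u].
/w/ (word-final): no rule targets it → [w].

[taˈduvazuw]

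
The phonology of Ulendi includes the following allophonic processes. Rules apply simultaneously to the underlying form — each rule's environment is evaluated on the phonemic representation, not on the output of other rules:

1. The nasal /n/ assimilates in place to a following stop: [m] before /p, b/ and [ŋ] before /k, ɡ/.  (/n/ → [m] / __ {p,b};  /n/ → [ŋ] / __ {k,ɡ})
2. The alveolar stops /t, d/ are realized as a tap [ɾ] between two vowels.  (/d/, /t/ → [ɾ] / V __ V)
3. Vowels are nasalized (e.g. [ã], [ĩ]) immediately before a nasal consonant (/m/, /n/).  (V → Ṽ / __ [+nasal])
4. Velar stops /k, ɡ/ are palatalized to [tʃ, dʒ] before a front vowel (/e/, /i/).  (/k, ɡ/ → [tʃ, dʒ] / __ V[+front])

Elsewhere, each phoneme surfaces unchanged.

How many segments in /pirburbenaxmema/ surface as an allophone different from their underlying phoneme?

2

Segments that undergo a rule: /e/ → [ẽ] (rule 3); /e/ → [ẽ] (rule 3).
All other segments surface unchanged.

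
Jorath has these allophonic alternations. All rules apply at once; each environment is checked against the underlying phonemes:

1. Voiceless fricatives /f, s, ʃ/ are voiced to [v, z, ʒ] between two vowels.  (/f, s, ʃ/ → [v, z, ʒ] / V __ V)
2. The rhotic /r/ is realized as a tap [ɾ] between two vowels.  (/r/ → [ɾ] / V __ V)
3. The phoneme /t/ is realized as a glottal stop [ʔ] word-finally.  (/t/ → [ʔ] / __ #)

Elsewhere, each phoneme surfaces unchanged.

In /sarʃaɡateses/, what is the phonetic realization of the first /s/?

/s/ (word-initial) is in the target of rule 1 but the environment (between two vowels) is not met → [s].

[s]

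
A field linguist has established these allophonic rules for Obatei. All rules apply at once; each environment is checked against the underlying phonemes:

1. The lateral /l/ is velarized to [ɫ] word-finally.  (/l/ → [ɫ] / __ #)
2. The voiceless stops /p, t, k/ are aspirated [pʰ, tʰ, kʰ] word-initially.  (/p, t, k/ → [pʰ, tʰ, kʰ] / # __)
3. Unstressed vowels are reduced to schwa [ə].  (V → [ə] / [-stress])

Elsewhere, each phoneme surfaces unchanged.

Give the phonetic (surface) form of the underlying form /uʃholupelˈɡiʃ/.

[əʃhələpəlˈɡiʃ]

/u/ — word-initial, in an unstressed syllable — surfaces as [ə] (rule 3).
/o/ meets the environment for rule 3 (in an unstressed syllable) → [ə].
/l/ (between /o/ and /u/): rule 1 targets it, but not word-finally → unchanged [l].
/u/ (between /l/ and /p/) occurs in an unstressed syllable → [ə] by rule 3.
/p/ (between /u/ and /e/): rule 2 targets it, but not word-initially → unchanged [p].
Rule 3 applies to /e/ (between /p/ and /l/: in an unstressed syllable) → [ə].
/l/ (between /e/ and /ɡ/) fails the environment for rule 1, so it stays [l].
/i/ (between /ɡ/ and /ʃ/) is in the target of rule 3 but the environment (in an unstressed syllable) is not met → [i].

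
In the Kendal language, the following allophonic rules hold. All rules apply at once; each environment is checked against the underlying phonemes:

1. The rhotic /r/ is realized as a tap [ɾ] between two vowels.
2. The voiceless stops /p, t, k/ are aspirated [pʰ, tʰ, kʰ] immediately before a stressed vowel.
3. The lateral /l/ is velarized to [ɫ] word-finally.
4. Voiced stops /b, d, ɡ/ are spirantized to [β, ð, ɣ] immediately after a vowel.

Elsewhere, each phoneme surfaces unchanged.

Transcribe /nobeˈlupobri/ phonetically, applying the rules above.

[noβeˈlupoβri]

/n/ — not in any rule's target class → [n].
/o/ (between /n/ and /b/): no rule targets it → [o].
/b/ — between /o/ and /e/, immediately after a vowel — surfaces as [β] (rule 4).
/e/ — not in any rule's target class → [e].
/l/ — between /e/ and /u/; rule 3 does not apply here → [l].
/u/ (between /l/ and /p/): no rule targets it → [u].
/p/ (between /u/ and /o/): rule 2 targets it, but not immediately before a stressed vowel → unchanged [p].
/o/ (between /p/ and /b/) is unaffected → [o].
/b/ (between /o/ and /r/) occurs immediately after a vowel → [β] by rule 4.
/r/ (between /b/ and /i/) is in the target of rule 1 but the environment (between two vowels) is not met → [r].
/i/ (word-final) is unaffected → [i].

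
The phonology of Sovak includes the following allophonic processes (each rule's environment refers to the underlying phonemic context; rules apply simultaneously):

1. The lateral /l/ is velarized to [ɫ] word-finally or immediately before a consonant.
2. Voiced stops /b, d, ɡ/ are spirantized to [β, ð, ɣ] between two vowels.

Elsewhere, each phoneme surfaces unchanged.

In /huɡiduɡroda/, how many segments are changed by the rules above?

3

Segments that undergo a rule: /ɡ/ → [ɣ] (rule 2); /d/ → [ð] (rule 2); /d/ → [ð] (rule 2).
All other segments surface unchanged.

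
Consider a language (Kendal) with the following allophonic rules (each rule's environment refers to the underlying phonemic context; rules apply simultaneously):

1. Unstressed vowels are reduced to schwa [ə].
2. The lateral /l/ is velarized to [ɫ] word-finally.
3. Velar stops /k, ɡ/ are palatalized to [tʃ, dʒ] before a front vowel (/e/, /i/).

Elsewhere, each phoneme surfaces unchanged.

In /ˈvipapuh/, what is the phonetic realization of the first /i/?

[i]

/i/ (between /v/ and /p/) fails the environment for rule 1, so it stays [i].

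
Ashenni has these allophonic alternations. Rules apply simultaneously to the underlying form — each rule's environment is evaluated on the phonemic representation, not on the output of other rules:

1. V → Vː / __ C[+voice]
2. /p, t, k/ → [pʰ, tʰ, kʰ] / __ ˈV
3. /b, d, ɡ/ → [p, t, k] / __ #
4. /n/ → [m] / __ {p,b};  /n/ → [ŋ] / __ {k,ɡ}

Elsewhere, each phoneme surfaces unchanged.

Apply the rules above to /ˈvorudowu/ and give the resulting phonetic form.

[ˈvoːruːdoːwu]

/v/ (word-initial) is unaffected → [v].
/o/ (between /v/ and /r/): before a voiced consonant, so rule 1 applies → [oː].
/r/ (between /o/ and /u/) is unaffected → [r].
/u/ — between /r/ and /d/, before a voiced consonant — surfaces as [uː] (rule 1).
/d/ (between /u/ and /o/): rule 3 targets it, but not word-finally → unchanged [d].
/o/ meets the environment for rule 1 (before a voiced consonant) → [oː].
/w/ stays [w].
/u/ (word-final): rule 1 targets it, but not before a voiced consonant → unchanged [u].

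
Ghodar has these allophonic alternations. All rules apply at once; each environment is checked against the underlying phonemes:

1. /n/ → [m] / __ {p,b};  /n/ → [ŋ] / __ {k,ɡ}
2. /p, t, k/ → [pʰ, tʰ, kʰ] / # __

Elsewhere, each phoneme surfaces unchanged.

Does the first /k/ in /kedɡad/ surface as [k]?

No

Rule 2 applies to /k/ (word-initial: word-initially) → [kʰ].
The actual realization is [kʰ], not [k].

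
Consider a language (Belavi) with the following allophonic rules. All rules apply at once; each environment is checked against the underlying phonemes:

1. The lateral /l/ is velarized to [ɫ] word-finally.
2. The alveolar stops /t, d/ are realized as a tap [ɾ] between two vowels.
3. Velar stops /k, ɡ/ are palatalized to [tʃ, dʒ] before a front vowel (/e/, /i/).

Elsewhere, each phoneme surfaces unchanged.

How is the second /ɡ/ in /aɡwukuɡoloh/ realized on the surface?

/ɡ/ — between /u/ and /o/; rule 3 does not apply here → [ɡ].

[ɡ]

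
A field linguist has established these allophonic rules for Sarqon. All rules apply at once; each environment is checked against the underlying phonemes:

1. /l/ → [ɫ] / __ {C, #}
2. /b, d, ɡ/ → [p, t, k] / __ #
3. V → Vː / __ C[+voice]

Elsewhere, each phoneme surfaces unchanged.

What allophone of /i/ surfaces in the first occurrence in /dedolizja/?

/i/ (between /l/ and /z/) occurs before a voiced consonant → [iː] by rule 3.

[iː]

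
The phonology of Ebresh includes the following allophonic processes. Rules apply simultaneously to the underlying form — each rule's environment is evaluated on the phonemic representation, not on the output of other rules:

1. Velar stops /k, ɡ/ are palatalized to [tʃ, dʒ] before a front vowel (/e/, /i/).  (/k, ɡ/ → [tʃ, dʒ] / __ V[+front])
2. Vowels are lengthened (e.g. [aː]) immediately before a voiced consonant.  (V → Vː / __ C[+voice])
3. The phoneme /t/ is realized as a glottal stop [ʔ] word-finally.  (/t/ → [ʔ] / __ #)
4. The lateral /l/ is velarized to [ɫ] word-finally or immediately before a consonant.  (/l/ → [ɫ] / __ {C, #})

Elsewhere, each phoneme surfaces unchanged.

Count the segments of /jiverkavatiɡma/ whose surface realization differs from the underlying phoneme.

4

Segments that undergo a rule: /i/ → [iː] (rule 2); /e/ → [eː] (rule 2); /a/ → [aː] (rule 2); /i/ → [iː] (rule 2).
All other segments surface unchanged.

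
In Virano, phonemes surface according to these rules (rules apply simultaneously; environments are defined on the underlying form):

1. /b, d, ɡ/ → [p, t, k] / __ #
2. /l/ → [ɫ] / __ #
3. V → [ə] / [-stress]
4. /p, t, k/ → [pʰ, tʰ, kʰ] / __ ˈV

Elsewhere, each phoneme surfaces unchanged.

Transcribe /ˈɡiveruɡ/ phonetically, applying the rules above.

/ɡ/ (word-initial) is in the target of rule 1 but the environment (word-finally) is not met → [ɡ].
/i/ (between /ɡ/ and /v/) fails the environment for rule 3, so it stays [i].
Rule 3 applies to /e/ (between /v/ and /r/: in an unstressed syllable) → [ə].
Rule 3 applies to /u/ (between /r/ and /ɡ/: in an unstressed syllable) → [ə].
/ɡ/ — word-final, word-finally — surfaces as [k] (rule 1).

[ˈɡivərək]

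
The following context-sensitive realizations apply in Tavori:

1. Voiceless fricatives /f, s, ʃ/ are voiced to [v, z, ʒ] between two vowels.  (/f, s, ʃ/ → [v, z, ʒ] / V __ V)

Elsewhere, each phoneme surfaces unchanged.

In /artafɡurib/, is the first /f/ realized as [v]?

/f/ (between /a/ and /ɡ/) is in the target of rule 1 but the environment (between two vowels) is not met → [f].
The actual realization is [f], not [v].

No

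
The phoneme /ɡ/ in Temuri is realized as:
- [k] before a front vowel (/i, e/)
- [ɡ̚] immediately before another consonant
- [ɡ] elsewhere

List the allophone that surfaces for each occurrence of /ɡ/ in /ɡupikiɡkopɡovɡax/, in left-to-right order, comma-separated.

Occurrence 1 (position 1): no conditioning environment matches → elsewhere allophone [ɡ].
Occurrence 2 (position 7): immediately before another consonant → [ɡ̚].
Occurrence 3 (position 11): no conditioning environment matches → elsewhere allophone [ɡ].
Occurrence 4 (position 14): no conditioning environment matches → elsewhere allophone [ɡ].

[ɡ], [ɡ̚], [ɡ], [ɡ]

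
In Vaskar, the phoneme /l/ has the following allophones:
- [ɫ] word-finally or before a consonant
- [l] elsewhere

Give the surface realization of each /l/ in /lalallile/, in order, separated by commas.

Occurrence 1 (position 1): no conditioning environment matches → elsewhere allophone [l].
Occurrence 2 (position 3): no conditioning environment matches → elsewhere allophone [l].
Occurrence 3 (position 5): word-finally or before a consonant → [ɫ].
Occurrence 4 (position 6): no conditioning environment matches → elsewhere allophone [l].
Occurrence 5 (position 8): no conditioning environment matches → elsewhere allophone [l].

[l], [l], [ɫ], [l], [l]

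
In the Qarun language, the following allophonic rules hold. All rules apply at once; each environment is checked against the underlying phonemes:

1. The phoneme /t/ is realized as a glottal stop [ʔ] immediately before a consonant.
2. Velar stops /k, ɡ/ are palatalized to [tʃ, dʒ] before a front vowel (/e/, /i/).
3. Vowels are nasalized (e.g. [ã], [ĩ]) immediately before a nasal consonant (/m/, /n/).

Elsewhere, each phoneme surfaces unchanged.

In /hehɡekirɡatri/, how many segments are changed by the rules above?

3

Segments that undergo a rule: /ɡ/ → [dʒ] (rule 2); /k/ → [tʃ] (rule 2); /t/ → [ʔ] (rule 1).
All other segments surface unchanged.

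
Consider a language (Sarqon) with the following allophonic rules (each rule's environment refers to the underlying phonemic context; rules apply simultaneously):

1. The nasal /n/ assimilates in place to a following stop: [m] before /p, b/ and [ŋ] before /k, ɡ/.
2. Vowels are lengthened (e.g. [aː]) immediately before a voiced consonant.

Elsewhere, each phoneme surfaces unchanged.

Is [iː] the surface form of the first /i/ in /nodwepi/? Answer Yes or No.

No

/i/ — word-final; rule 2 does not apply here → [i].
The actual realization is [i], not [iː].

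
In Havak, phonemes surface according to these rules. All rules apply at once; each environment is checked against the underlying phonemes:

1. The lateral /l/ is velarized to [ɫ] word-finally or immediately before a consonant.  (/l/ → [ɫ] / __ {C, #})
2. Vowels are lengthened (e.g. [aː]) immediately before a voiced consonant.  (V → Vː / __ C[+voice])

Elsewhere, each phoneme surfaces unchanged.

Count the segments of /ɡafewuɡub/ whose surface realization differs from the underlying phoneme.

Segments that undergo a rule: /e/ → [eː] (rule 2); /u/ → [uː] (rule 2); /u/ → [uː] (rule 2).
All other segments surface unchanged.

3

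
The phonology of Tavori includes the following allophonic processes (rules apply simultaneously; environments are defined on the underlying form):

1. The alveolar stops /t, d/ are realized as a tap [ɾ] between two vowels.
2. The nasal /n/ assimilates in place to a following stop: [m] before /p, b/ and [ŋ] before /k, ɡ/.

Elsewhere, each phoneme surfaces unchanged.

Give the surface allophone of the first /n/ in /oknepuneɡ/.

/n/ (between /k/ and /e/) fails the environment for rule 2, so it stays [n].

[n]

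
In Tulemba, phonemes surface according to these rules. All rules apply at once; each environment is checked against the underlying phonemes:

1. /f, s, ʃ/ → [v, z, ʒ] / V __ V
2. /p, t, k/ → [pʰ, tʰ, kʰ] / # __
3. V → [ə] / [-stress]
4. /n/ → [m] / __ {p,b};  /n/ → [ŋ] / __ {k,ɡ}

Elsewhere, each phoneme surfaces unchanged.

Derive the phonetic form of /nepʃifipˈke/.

/n/ (word-initial) is in the target of rule 4 but the environment (before a labial or velar stop) is not met → [n].
/e/ (between /n/ and /p/) occurs in an unstressed syllable → [ə] by rule 3.
/p/ (between /e/ and /ʃ/) fails the environment for rule 2, so it stays [p].
/ʃ/ (between /p/ and /i/) fails the environment for rule 1, so it stays [ʃ].
Rule 3 applies to /i/ (between /ʃ/ and /f/: in an unstressed syllable) → [ə].
/f/ (between /i/ and /i/): between two vowels, so rule 1 applies → [v].
/i/ (between /f/ and /p/) occurs in an unstressed syllable → [ə] by rule 3.
/p/ (between /i/ and /k/) is in the target of rule 2 but the environment (word-initially) is not met → [p].
/k/ (between /p/ and /e/) fails the environment for rule 2, so it stays [k].
/e/ (word-final): rule 3 targets it, but not in an unstressed syllable → unchanged [e].

[nəpʃəvəpˈke]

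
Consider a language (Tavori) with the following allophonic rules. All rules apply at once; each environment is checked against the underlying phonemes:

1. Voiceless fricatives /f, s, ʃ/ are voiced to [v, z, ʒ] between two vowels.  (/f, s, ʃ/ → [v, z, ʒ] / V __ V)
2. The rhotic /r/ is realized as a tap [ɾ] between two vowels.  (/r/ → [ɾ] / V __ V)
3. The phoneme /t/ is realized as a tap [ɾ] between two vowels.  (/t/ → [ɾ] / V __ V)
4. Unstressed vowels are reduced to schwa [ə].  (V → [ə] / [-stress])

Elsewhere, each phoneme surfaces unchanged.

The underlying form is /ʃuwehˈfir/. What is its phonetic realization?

[ʃəwəhˈfir]

/ʃ/ — word-initial; rule 1 does not apply here → [ʃ].
/u/ — between /ʃ/ and /w/, in an unstressed syllable — surfaces as [ə] (rule 4).
/w/ — not in any rule's target class → [w].
/e/ meets the environment for rule 4 (in an unstressed syllable) → [ə].
/h/ (between /e/ and /f/) is unaffected → [h].
/f/ (between /h/ and /i/) is in the target of rule 1 but the environment (between two vowels) is not met → [f].
/i/ (between /f/ and /r/) is in the target of rule 4 but the environment (in an unstressed syllable) is not met → [i].
/r/ (word-final) fails the environment for rule 2, so it stays [r].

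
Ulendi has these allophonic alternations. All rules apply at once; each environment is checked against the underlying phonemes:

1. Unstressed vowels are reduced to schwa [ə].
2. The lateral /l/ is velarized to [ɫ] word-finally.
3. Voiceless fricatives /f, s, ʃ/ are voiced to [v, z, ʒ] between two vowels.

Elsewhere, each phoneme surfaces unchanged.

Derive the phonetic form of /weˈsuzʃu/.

[wəˈzuzʃə]

/w/ (word-initial): no rule targets it → [w].
/e/ (between /w/ and /s/): in an unstressed syllable, so rule 1 applies → [ə].
/s/ (between /e/ and /u/) occurs between two vowels → [z] by rule 3.
/u/ (between /s/ and /z/): rule 1 targets it, but not in an unstressed syllable → unchanged [u].
/z/ (between /u/ and /ʃ/): no rule targets it → [z].
/ʃ/ (between /z/ and /u/) fails the environment for rule 3, so it stays [ʃ].
/u/ — word-final, in an unstressed syllable — surfaces as [ə] (rule 1).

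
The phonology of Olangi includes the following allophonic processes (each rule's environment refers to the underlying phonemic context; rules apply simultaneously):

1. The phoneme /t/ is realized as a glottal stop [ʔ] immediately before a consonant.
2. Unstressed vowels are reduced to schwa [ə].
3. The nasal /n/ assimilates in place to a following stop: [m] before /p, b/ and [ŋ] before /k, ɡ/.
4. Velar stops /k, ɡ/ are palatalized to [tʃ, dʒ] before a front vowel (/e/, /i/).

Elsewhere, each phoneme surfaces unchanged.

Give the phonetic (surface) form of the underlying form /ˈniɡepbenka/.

[ˈnidʒəpbəŋkə]

/n/ (word-initial) is in the target of rule 3 but the environment (before a labial or velar stop) is not met → [n].
/i/ (between /n/ and /ɡ/) is in the target of rule 2 but the environment (in an unstressed syllable) is not met → [i].
/ɡ/ — between /i/ and /e/, before a front vowel — surfaces as [dʒ] (rule 4).
/e/ (between /ɡ/ and /p/): in an unstressed syllable, so rule 2 applies → [ə].
/e/ — between /b/ and /n/, in an unstressed syllable — surfaces as [ə] (rule 2).
/n/ (between /e/ and /k/): before a labial or velar stop, so rule 3 applies → [ŋ].
/k/ (between /n/ and /a/) is in the target of rule 4 but the environment (before a front vowel) is not met → [k].
/a/ meets the environment for rule 2 (in an unstressed syllable) → [ə].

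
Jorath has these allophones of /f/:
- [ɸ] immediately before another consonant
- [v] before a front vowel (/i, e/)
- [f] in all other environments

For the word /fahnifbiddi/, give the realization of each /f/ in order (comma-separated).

[f], [ɸ]

Occurrence 1 (position 1): no conditioning environment matches → elsewhere allophone [f].
Occurrence 2 (position 6): immediately before another consonant → [ɸ].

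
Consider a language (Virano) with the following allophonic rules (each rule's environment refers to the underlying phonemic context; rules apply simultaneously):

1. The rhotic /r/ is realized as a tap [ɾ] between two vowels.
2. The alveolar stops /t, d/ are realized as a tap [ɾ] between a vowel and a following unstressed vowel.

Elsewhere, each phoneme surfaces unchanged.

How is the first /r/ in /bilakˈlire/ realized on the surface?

[ɾ]

/r/ — between /i/ and /e/, between two vowels — surfaces as [ɾ] (rule 1).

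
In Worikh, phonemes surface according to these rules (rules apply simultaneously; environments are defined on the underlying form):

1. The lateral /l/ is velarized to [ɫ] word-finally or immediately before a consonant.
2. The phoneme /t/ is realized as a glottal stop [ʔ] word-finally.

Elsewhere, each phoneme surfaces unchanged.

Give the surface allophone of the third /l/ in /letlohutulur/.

/l/ — between /u/ and /u/; rule 1 does not apply here → [l].

[l]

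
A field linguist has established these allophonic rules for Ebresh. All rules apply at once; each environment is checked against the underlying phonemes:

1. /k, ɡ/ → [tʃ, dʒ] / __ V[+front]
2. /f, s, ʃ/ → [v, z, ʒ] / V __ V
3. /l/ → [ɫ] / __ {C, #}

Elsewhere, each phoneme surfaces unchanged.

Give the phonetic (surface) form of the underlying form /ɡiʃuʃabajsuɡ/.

/ɡ/ (word-initial): before a front vowel, so rule 1 applies → [dʒ].
/ʃ/ — between /i/ and /u/, between two vowels — surfaces as [ʒ] (rule 2).
/ʃ/ (between /u/ and /a/): between two vowels, so rule 2 applies → [ʒ].
/s/ — between /j/ and /u/; rule 2 does not apply here → [s].
/ɡ/ (word-final): rule 1 targets it, but not before a front vowel → unchanged [ɡ].

[dʒiʒuʒabajsuɡ]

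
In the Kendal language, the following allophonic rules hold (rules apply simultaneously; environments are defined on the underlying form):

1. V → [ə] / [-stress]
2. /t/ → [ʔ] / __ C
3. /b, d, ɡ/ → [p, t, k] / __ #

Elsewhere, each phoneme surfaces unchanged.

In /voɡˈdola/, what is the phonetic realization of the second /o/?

[o]

/o/ — between /d/ and /l/; rule 1 does not apply here → [o].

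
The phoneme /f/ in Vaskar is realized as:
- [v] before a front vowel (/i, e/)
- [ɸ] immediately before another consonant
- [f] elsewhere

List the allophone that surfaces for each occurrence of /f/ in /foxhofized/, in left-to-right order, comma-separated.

Occurrence 1 (position 1): no conditioning environment matches → elsewhere allophone [f].
Occurrence 2 (position 6): before a front vowel (/i, e/) → [v].

[f], [v]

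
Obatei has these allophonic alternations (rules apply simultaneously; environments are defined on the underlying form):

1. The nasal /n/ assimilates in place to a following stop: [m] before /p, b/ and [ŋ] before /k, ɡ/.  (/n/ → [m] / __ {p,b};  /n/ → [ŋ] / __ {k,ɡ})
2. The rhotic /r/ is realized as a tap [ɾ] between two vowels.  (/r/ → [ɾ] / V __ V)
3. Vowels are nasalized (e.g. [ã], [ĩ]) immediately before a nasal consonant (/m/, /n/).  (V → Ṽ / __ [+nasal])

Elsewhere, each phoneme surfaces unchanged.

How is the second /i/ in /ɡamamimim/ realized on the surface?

/i/ (between /m/ and /m/): before a nasal consonant, so rule 3 applies → [ĩ].

[ĩ]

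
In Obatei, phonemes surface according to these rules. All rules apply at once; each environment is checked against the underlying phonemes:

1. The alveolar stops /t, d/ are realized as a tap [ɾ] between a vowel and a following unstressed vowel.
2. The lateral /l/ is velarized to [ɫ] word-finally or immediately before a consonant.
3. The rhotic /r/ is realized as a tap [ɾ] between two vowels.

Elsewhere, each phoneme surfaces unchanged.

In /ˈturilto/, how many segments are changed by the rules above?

Segments that undergo a rule: /r/ → [ɾ] (rule 3); /l/ → [ɫ] (rule 2).
All other segments surface unchanged.

2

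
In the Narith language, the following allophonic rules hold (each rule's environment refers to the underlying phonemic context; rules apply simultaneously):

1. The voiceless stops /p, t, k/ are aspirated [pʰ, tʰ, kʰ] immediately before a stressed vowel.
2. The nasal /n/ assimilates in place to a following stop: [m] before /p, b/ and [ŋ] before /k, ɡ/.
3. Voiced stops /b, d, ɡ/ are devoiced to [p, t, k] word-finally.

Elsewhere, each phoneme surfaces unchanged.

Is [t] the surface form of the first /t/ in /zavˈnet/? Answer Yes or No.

/t/ (word-final) is in the target of rule 1 but the environment (immediately before a stressed vowel) is not met → [t].
The actual realization is [t], which matches [t].

Yes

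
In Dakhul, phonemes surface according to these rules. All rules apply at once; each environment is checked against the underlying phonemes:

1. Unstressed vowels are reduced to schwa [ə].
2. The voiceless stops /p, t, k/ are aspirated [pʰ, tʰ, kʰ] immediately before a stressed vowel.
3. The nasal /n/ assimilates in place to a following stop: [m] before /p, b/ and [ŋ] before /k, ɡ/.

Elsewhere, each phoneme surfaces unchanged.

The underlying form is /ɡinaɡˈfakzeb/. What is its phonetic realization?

/ɡ/ stays [ɡ].
/i/ meets the environment for rule 1 (in an unstressed syllable) → [ə].
/n/ — between /i/ and /a/; rule 3 does not apply here → [n].
/a/ — between /n/ and /ɡ/, in an unstressed syllable — surfaces as [ə] (rule 1).
/ɡ/ — not in any rule's target class → [ɡ].
/f/ stays [f].
/a/ — between /f/ and /k/; rule 1 does not apply here → [a].
/k/ (between /a/ and /z/) is in the target of rule 2 but the environment (immediately before a stressed vowel) is not met → [k].
/z/ (between /k/ and /e/): no rule targets it → [z].
/e/ — between /z/ and /b/, in an unstressed syllable — surfaces as [ə] (rule 1).
/b/ — not in any rule's target class → [b].

[ɡənəɡˈfakzəb]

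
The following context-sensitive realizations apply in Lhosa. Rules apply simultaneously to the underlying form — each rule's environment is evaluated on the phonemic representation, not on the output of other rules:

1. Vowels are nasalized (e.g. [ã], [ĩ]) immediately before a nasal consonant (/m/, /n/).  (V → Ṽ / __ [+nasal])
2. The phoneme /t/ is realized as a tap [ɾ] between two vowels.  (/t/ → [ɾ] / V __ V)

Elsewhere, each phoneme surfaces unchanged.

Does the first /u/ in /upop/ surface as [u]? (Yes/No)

Yes

/u/ (word-initial): rule 1 targets it, but not before a nasal consonant → unchanged [u].
The actual realization is [u], which matches [u].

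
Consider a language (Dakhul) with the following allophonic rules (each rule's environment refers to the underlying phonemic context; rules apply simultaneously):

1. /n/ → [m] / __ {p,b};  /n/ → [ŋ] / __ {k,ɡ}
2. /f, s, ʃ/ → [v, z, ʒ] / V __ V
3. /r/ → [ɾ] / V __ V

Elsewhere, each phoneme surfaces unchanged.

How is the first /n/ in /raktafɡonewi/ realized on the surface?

[n]

/n/ (between /o/ and /e/) fails the environment for rule 1, so it stays [n].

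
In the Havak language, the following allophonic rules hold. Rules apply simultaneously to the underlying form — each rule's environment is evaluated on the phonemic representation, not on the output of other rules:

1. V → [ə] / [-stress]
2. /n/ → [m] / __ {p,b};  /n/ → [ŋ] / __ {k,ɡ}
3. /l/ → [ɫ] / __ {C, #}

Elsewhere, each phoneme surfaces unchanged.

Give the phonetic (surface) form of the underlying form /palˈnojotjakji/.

/p/ (word-initial) is unaffected → [p].
/a/ — between /p/ and /l/, in an unstressed syllable — surfaces as [ə] (rule 1).
/l/ — between /a/ and /n/, word-finally or immediately before a consonant — surfaces as [ɫ] (rule 3).
/n/ (between /l/ and /o/): rule 2 targets it, but not before a labial or velar stop → unchanged [n].
/o/ — between /n/ and /j/; rule 1 does not apply here → [o].
/j/ (between /o/ and /o/) is unaffected → [j].
/o/ (between /j/ and /t/): in an unstressed syllable, so rule 1 applies → [ə].
/t/ (between /o/ and /j/): no rule targets it → [t].
/j/ (between /t/ and /a/) is unaffected → [j].
/a/ meets the environment for rule 1 (in an unstressed syllable) → [ə].
/k/ (between /a/ and /j/) is unaffected → [k].
/j/ (between /k/ and /i/) is unaffected → [j].
/i/ — word-final, in an unstressed syllable — surfaces as [ə] (rule 1).

[pəɫˈnojətjəkjə]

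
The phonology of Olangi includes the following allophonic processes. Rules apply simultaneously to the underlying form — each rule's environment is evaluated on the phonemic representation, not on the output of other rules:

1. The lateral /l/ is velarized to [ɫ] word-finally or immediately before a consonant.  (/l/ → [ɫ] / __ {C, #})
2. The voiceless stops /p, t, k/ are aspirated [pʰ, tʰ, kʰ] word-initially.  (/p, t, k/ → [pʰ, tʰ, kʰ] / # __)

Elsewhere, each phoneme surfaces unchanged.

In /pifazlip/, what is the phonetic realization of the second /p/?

[p]

/p/ — word-final; rule 2 does not apply here → [p].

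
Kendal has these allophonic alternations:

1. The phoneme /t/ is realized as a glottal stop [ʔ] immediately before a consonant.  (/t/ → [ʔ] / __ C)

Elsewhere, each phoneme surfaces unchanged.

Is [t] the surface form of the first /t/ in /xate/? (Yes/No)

Yes

/t/ (between /a/ and /e/) fails the environment for rule 1, so it stays [t].
The actual realization is [t], which matches [t].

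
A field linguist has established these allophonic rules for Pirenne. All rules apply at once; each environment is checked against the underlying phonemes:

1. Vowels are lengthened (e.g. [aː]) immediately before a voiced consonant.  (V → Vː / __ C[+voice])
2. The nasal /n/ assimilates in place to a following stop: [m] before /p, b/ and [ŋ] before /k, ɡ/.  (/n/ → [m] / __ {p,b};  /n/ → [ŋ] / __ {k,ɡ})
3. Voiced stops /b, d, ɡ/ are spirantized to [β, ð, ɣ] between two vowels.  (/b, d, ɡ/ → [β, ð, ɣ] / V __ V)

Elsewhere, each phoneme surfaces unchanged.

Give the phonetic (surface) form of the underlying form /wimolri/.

Rule 1 applies to /i/ (between /w/ and /m/: before a voiced consonant) → [iː].
/o/ — between /m/ and /l/, before a voiced consonant — surfaces as [oː] (rule 1).
/i/ (word-final): rule 1 targets it, but not before a voiced consonant → unchanged [i].

[wiːmoːlri]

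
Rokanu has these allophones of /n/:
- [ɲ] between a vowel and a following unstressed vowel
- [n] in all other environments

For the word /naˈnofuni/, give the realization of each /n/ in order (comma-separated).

[n], [n], [ɲ]

Occurrence 1 (position 1): no conditioning environment matches → elsewhere allophone [n].
Occurrence 2 (position 3): no conditioning environment matches → elsewhere allophone [n].
Occurrence 3 (position 7): between a vowel and a following unstressed vowel → [ɲ].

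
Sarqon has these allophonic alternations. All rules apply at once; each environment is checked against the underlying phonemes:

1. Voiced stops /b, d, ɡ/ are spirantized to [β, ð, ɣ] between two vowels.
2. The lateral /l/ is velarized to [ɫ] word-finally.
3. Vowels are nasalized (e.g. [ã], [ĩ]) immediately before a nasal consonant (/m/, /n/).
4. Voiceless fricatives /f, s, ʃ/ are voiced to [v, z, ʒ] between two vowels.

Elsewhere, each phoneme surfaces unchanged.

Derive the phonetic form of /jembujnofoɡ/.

/j/ (word-initial): no rule targets it → [j].
/e/ (between /j/ and /m/): before a nasal consonant, so rule 3 applies → [ẽ].
/m/ stays [m].
/b/ (between /m/ and /u/): rule 1 targets it, but not between two vowels → unchanged [b].
/u/ (between /b/ and /j/) fails the environment for rule 3, so it stays [u].
/j/ stays [j].
/n/ (between /j/ and /o/): no rule targets it → [n].
/o/ (between /n/ and /f/) is in the target of rule 3 but the environment (before a nasal consonant) is not met → [o].
/f/ — between /o/ and /o/, between two vowels — surfaces as [v] (rule 4).
/o/ (between /f/ and /ɡ/): rule 3 targets it, but not before a nasal consonant → unchanged [o].
/ɡ/ — word-final; rule 1 does not apply here → [ɡ].

[jẽmbujnovoɡ]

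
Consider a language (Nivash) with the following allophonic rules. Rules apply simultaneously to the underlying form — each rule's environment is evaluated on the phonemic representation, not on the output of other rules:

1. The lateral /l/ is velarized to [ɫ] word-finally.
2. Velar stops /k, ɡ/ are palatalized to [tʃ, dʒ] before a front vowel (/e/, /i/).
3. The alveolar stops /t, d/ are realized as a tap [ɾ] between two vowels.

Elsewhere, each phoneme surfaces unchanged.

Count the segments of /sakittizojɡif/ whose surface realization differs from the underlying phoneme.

2

Segments that undergo a rule: /k/ → [tʃ] (rule 2); /ɡ/ → [dʒ] (rule 2).
All other segments surface unchanged.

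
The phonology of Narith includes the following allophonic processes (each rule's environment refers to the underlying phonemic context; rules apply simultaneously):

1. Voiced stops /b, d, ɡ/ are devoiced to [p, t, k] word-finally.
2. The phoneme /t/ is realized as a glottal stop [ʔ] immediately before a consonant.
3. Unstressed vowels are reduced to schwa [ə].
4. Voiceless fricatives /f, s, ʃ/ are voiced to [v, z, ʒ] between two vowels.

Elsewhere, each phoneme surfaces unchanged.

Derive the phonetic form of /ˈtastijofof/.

/t/ (word-initial) fails the environment for rule 2, so it stays [t].
/a/ (between /t/ and /s/) is in the target of rule 3 but the environment (in an unstressed syllable) is not met → [a].
/s/ (between /a/ and /t/): rule 4 targets it, but not between two vowels → unchanged [s].
/t/ (between /s/ and /i/) fails the environment for rule 2, so it stays [t].
/i/ (between /t/ and /j/) occurs in an unstressed syllable → [ə] by rule 3.
/j/ — not in any rule's target class → [j].
/o/ (between /j/ and /f/): in an unstressed syllable, so rule 3 applies → [ə].
/f/ (between /o/ and /o/): between two vowels, so rule 4 applies → [v].
/o/ — between /f/ and /f/, in an unstressed syllable — surfaces as [ə] (rule 3).
/f/ (word-final): rule 4 targets it, but not between two vowels → unchanged [f].

[ˈtastəjəvəf]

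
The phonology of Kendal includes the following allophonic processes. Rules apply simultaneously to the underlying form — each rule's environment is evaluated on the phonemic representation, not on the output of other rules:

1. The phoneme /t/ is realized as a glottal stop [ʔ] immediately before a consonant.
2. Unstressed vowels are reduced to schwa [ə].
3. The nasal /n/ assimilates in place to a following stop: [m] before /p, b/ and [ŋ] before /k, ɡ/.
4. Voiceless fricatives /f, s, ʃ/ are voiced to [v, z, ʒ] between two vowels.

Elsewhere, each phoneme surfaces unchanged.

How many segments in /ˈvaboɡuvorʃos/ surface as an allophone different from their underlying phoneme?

4

Segments that undergo a rule: /o/ → [ə] (rule 2); /u/ → [ə] (rule 2); /o/ → [ə] (rule 2); /o/ → [ə] (rule 2).
All other segments surface unchanged.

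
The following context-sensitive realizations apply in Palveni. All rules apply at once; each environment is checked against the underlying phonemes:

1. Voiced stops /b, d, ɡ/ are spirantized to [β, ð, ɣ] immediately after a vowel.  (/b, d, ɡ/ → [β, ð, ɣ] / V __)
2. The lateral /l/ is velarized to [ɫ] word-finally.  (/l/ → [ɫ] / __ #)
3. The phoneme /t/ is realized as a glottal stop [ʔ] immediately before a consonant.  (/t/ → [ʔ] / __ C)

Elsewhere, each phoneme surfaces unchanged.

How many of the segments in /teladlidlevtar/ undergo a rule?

2

Segments that undergo a rule: /d/ → [ð] (rule 1); /d/ → [ð] (rule 1).
All other segments surface unchanged.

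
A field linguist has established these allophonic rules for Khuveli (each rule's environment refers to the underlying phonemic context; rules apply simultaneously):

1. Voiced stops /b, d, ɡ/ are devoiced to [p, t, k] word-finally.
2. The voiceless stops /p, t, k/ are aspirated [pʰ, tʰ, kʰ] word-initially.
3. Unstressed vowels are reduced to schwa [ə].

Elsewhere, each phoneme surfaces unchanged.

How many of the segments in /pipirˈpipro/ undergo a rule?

4

Segments that undergo a rule: /p/ → [pʰ] (rule 2); /i/ → [ə] (rule 3); /i/ → [ə] (rule 3); /o/ → [ə] (rule 3).
All other segments surface unchanged.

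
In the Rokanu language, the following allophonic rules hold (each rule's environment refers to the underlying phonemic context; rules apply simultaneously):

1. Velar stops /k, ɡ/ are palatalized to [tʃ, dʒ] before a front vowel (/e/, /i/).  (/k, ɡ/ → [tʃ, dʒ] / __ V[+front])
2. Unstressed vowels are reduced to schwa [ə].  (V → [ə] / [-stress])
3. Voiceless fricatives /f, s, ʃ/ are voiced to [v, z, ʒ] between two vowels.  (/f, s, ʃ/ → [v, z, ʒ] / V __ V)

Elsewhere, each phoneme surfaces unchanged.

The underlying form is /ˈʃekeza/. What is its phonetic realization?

[ˈʃetʃəzə]

/ʃ/ (word-initial) is in the target of rule 3 but the environment (between two vowels) is not met → [ʃ].
/e/ (between /ʃ/ and /k/) fails the environment for rule 2, so it stays [e].
/k/ (between /e/ and /e/) occurs before a front vowel → [tʃ] by rule 1.
/e/ (between /k/ and /z/): in an unstressed syllable, so rule 2 applies → [ə].
/z/ stays [z].
/a/ — word-final, in an unstressed syllable — surfaces as [ə] (rule 2).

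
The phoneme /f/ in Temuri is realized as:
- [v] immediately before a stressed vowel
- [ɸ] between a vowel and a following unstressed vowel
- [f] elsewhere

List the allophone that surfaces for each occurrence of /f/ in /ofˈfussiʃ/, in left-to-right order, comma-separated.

[f], [v]

Occurrence 1 (position 2): no conditioning environment matches → elsewhere allophone [f].
Occurrence 2 (position 3): immediately before a stressed vowel → [v].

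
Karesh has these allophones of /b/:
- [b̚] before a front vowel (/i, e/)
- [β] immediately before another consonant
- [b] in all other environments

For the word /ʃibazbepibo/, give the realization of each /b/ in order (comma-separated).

Occurrence 1 (position 3): no conditioning environment matches → elsewhere allophone [b].
Occurrence 2 (position 6): before a front vowel (/i, e/) → [b̚].
Occurrence 3 (position 10): no conditioning environment matches → elsewhere allophone [b].

[b], [b̚], [b]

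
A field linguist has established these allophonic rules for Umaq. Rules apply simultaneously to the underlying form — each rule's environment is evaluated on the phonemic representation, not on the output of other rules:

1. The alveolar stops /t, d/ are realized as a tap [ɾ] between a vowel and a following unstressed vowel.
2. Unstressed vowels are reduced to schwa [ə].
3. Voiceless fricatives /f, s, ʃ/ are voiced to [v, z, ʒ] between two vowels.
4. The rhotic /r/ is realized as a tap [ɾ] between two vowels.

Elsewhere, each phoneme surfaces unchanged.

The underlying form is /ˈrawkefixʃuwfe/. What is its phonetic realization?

/r/ — word-initial; rule 4 does not apply here → [r].
/a/ (between /r/ and /w/) fails the environment for rule 2, so it stays [a].
/e/ (between /k/ and /f/) occurs in an unstressed syllable → [ə] by rule 2.
/f/ meets the environment for rule 3 (between two vowels) → [v].
/i/ meets the environment for rule 2 (in an unstressed syllable) → [ə].
/ʃ/ (between /x/ and /u/) is in the target of rule 3 but the environment (between two vowels) is not met → [ʃ].
/u/ — between /ʃ/ and /w/, in an unstressed syllable — surfaces as [ə] (rule 2).
/f/ (between /w/ and /e/) is in the target of rule 3 but the environment (between two vowels) is not met → [f].
/e/ — word-final, in an unstressed syllable — surfaces as [ə] (rule 2).

[ˈrawkəvəxʃəwfə]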